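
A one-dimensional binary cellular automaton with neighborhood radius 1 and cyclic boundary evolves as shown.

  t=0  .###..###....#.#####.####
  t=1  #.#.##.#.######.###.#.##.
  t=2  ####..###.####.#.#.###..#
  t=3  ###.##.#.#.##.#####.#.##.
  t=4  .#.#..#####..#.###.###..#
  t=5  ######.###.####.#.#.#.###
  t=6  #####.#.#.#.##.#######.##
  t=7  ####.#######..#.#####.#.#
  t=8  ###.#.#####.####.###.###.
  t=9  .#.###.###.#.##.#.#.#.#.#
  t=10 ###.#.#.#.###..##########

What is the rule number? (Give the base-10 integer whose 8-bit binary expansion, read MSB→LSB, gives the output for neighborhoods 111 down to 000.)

183

  ###|#  b7=1 t=0,i=2
  ##.|.  b6=0 t=0,i=3
  #.#|#  b5=1 t=0,i=0
  #..|#  b4=1 t=0,i=4
  .##|.  b3=0 t=0,i=1
  .#.|#  b2=1 t=0,i=13
  ..#|#  b1=1 t=0,i=5
  ...|#  b0=1 t=0,i=10
  bits 10110111 = 183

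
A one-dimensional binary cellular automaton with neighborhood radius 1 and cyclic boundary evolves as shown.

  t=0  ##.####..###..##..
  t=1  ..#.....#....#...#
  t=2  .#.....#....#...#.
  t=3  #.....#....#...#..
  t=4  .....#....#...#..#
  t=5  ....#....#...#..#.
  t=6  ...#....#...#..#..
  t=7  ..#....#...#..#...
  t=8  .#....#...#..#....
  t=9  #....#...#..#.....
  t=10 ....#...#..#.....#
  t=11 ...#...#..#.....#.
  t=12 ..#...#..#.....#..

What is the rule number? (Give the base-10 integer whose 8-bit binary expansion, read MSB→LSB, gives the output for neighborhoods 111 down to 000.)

34

  [7] ### => .  t=0,i=4
  [6] ##. => .  t=0,i=1
  [5] #.# => #  t=0,i=2
  [4] #.. => .  t=0,i=7
  [3] .## => .  t=0,i=0
  [2] .#. => .  t=1,i=2
  [1] ..# => #  t=0,i=8
  [0] ... => .  t=1,i=4
  bits 00100010 = 34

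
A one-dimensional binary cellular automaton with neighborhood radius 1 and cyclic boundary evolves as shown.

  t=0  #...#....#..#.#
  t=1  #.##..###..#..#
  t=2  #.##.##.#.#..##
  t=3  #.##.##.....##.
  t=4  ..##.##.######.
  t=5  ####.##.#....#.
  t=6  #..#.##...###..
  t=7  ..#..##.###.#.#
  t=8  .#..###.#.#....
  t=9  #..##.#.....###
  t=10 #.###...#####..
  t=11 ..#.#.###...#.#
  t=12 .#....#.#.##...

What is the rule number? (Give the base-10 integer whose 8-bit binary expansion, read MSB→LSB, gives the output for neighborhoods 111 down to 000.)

  ###|.  b7=0 t=1,i=7
  ##.|#  b6=1 t=0,i=0
  #.#|.  b5=0 t=0,i=13
  #..|.  b4=0 t=0,i=1
  .##|#  b3=1 t=0,i=14
  .#.|.  b2=0 t=0,i=4
  ..#|#  b1=1 t=0,i=3
  ...|#  b0=1 t=0,i=2
  bits 01001011 = 75

75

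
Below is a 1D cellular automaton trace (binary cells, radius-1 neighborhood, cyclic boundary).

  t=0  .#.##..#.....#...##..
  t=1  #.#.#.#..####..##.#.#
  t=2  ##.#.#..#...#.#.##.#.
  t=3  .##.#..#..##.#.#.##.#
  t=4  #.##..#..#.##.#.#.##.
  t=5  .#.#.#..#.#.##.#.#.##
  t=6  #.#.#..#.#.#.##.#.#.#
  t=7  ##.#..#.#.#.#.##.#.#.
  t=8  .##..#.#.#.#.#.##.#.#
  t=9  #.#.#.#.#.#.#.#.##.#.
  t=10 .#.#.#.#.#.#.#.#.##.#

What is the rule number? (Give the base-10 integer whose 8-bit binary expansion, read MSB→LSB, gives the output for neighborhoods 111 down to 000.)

  nb ###: next=.  (t=1,i=10, bit7=0)
  nb ##.: next=#  (t=0,i=4, bit6=1)
  nb #.#: next=#  (t=0,i=2, bit5=1)
  nb #..: next=.  (t=0,i=5, bit4=0)
  nb .##: next=.  (t=0,i=3, bit3=0)
  nb .#.: next=.  (t=0,i=1, bit2=0)
  nb ..#: next=#  (t=0,i=0, bit1=1)
  nb ...: next=#  (t=0,i=9, bit0=1)
  bits 01100011 = 99

99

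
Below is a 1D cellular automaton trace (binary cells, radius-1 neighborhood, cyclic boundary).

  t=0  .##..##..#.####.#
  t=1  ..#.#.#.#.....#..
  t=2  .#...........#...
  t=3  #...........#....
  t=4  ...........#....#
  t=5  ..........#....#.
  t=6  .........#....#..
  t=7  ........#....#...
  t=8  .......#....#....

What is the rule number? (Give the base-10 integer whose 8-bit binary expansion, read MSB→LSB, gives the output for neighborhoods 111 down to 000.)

  ###|.  b7=0 t=0,i=12
  ##.|#  b6=1 t=0,i=2
  #.#|.  b5=0 t=0,i=0
  #..|.  b4=0 t=0,i=3
  .##|.  b3=0 t=0,i=1
  .#.|.  b2=0 t=0,i=9
  ..#|#  b1=1 t=0,i=4
  ...|.  b0=0 t=1,i=0
  bits 01000010 = 66

66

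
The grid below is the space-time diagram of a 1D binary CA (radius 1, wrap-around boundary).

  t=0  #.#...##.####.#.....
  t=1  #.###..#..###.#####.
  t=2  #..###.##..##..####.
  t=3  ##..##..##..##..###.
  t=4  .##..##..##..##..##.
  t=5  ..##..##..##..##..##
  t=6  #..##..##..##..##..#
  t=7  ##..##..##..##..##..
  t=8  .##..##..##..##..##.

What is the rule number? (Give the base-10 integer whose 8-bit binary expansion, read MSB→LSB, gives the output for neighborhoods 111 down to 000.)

  nb ###: next=#  (t=0,i=10, bit7=1)
  nb ##.: next=#  (t=0,i=7, bit6=1)
  nb #.#: next=.  (t=0,i=1, bit5=0)
  nb #..: next=#  (t=0,i=3, bit4=1)
  nb .##: next=.  (t=0,i=6, bit3=0)
  nb .#.: next=#  (t=0,i=0, bit2=1)
  nb ..#: next=.  (t=0,i=5, bit1=0)
  nb ...: next=#  (t=0,i=4, bit0=1)
  bits 11010101 = 213

213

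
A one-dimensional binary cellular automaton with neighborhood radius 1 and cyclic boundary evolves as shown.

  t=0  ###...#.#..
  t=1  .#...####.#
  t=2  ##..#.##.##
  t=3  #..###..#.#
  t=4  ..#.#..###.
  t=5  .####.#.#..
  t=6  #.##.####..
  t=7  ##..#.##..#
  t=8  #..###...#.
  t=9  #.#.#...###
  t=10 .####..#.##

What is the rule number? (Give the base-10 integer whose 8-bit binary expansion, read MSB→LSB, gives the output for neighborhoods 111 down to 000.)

166

  nb ###: next=#  (t=0,i=1, bit7=1)
  nb ##.: next=.  (t=0,i=2, bit6=0)
  nb #.#: next=#  (t=0,i=7, bit5=1)
  nb #..: next=.  (t=0,i=3, bit4=0)
  nb .##: next=.  (t=0,i=0, bit3=0)
  nb .#.: next=#  (t=0,i=6, bit2=1)
  nb ..#: next=#  (t=0,i=5, bit1=1)
  nb ...: next=.  (t=0,i=4, bit0=0)
  bits 10100110 = 166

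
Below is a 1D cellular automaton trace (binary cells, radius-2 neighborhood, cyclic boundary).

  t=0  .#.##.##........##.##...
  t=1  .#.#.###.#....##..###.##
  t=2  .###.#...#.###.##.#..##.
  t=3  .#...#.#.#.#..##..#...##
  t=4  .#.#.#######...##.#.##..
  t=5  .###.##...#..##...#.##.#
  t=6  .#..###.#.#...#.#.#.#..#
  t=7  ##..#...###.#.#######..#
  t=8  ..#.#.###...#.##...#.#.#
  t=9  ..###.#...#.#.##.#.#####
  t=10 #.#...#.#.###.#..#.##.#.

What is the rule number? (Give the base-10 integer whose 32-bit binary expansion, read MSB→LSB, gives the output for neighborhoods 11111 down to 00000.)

  nb #####: next=.  (t=4,i=7, bit31=0)
  nb ####.: next=#  (t=4,i=10, bit30=1)
  nb ###.#: next=.  (t=1,i=7, bit29=0)
  nb ###..: next=.  (t=4,i=11, bit28=0)
  nb ##.##: next=#  (t=0,i=5, bit27=1)
  nb ##.#.: next=.  (t=1,i=0, bit26=0)
  nb ##..#: next=#  (t=1,i=16, bit25=1)
  nb ##...: next=.  (t=0,i=8, bit24=0)
  nb #.###: next=#  (t=1,i=5, bit23=1)
  nb #.##.: next=#  (t=0,i=3, bit22=1)
  nb #.#.#: next=#  (t=1,i=1, bit21=1)
  nb #.#..: next=#  (t=1,i=9, bit20=1)
  nb #..##: next=.  (t=1,i=17, bit19=0)
  nb #..#.: next=.  (t=3,i=17, bit18=0)
  nb #...#: next=#  (t=2,i=7, bit17=1)
  nb #....: next=#  (t=0,i=9, bit16=1)
  nb .####: next=#  (t=4,i=6, bit15=1)
  nb .###.: next=.  (t=1,i=6, bit14=0)
  nb .##.#: next=.  (t=0,i=4, bit13=0)
  nb .##..: next=#  (t=0,i=7, bit12=1)
  nb .#.##: next=.  (t=0,i=2, bit11=0)
  nb .#.#.: next=#  (t=1,i=2, bit10=1)
  nb .#..#: next=.  (t=2,i=19, bit9=0)
  nb .#...: next=.  (t=1,i=10, bit8=0)
  nb ..###: next=#  (t=1,i=18, bit7=1)
  nb ..##.: next=.  (t=0,i=16, bit6=0)
  nb ..#.#: next=#  (t=0,i=1, bit5=1)
  nb ..#..: next=#  (t=3,i=18, bit4=1)
  nb ...##: next=#  (t=0,i=15, bit3=1)
  nb ...#.: next=.  (t=0,i=0, bit2=0)
  nb ....#: next=#  (t=0,i=14, bit1=1)
  nb .....: next=.  (t=0,i=10, bit0=0)
  bits 01001010111100111001010010111010 = 1257477306

1257477306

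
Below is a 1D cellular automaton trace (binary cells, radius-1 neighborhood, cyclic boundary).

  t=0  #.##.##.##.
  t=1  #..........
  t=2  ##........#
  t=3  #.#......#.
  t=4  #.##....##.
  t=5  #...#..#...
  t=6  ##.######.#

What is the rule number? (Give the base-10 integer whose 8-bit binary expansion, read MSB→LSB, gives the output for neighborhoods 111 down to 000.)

150

  ### -> #   bit 7 = 1  t=2,i=0
  ##. -> .   bit 6 = 0  t=0,i=3
  #.# -> .   bit 5 = 0  t=0,i=1
  #.. -> #   bit 4 = 1  t=1,i=1
  .## -> .   bit 3 = 0  t=0,i=2
  .#. -> #   bit 2 = 1  t=0,i=0
  ..# -> #   bit 1 = 1  t=1,i=10
  ... -> .   bit 0 = 0  t=1,i=2
  bits 10010110 = 150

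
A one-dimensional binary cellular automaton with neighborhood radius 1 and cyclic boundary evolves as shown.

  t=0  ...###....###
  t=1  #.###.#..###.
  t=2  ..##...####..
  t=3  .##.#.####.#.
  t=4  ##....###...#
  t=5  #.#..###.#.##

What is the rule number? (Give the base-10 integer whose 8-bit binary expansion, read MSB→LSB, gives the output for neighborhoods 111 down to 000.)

154

  ### -> #   bit 7 = 1  t=0,i=4
  ##. -> .   bit 6 = 0  t=0,i=5
  #.# -> .   bit 5 = 0  t=1,i=1
  #.. -> #   bit 4 = 1  t=0,i=0
  .## -> #   bit 3 = 1  t=0,i=3
  .#. -> .   bit 2 = 0  t=1,i=0
  ..# -> #   bit 1 = 1  t=0,i=2
  ... -> .   bit 0 = 0  t=0,i=1
  bits 10011010 = 154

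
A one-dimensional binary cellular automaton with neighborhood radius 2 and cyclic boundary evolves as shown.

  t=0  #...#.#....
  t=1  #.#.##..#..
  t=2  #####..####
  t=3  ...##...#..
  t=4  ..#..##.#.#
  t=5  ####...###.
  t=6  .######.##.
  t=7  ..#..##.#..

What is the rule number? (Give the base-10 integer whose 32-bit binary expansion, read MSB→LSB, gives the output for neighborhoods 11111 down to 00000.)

1969737272

  nb #####: next=.  (t=2,i=0, bit31=0)
  nb ####.: next=#  (t=2,i=3, bit30=1)
  nb ###.#: next=#  (t=5,i=9, bit29=1)
  nb ###..: next=#  (t=2,i=4, bit28=1)
  nb ##.##: next=.  (t=5,i=10, bit27=0)
  nb ##.#.: next=#  (t=4,i=7, bit26=1)
  nb ##..#: next=.  (t=1,i=6, bit25=0)
  nb ##...: next=#  (t=3,i=5, bit24=1)
  nb #.###: next=.  (t=5,i=0, bit23=0)
  nb #.##.: next=#  (t=1,i=4, bit22=1)
  nb #.#.#: next=#  (t=1,i=2, bit21=1)
  nb #.#..: next=.  (t=0,i=6, bit20=0)
  nb #..##: next=.  (t=2,i=6, bit19=0)
  nb #..#.: next=#  (t=1,i=7, bit18=1)
  nb #...#: next=#  (t=0,i=2, bit17=1)
  nb #....: next=#  (t=0,i=8, bit16=1)
  nb .####: next=#  (t=2,i=8, bit15=1)
  nb .###.: next=#  (t=5,i=8, bit14=1)
  nb .##.#: next=.  (t=4,i=6, bit13=0)
  nb .##..: next=.  (t=1,i=5, bit12=0)
  nb .#.##: next=#  (t=1,i=3, bit11=1)
  nb .#.#.: next=#  (t=0,i=5, bit10=1)
  nb .#..#: next=#  (t=1,i=9, bit9=1)
  nb .#...: next=.  (t=0,i=1, bit8=0)
  nb ..###: next=.  (t=2,i=7, bit7=0)
  nb ..##.: next=.  (t=3,i=3, bit6=0)
  nb ..#.#: next=#  (t=0,i=4, bit5=1)
  nb ..#..: next=#  (t=0,i=0, bit4=1)
  nb ...##: next=#  (t=3,i=2, bit3=1)
  nb ...#.: next=.  (t=0,i=3, bit2=0)
  nb ....#: next=.  (t=0,i=9, bit1=0)
  nb .....: next=.  (t=3,i=0, bit0=0)
  bits 01110101011001111100111000111000 = 1969737272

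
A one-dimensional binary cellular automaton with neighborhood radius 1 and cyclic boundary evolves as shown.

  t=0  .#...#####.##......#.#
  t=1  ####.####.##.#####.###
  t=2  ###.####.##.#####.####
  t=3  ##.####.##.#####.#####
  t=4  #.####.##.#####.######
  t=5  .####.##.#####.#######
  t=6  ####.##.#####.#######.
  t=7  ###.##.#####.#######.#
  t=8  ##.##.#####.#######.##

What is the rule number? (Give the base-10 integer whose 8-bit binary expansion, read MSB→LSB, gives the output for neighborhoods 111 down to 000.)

189

  nb ###: next=#  (t=0,i=6, bit7=1)
  nb ##.: next=.  (t=0,i=9, bit6=0)
  nb #.#: next=#  (t=0,i=0, bit5=1)
  nb #..: next=#  (t=0,i=2, bit4=1)
  nb .##: next=#  (t=0,i=5, bit3=1)
  nb .#.: next=#  (t=0,i=1, bit2=1)
  nb ..#: next=.  (t=0,i=4, bit1=0)
  nb ...: next=#  (t=0,i=3, bit0=1)
  bits 10111101 = 189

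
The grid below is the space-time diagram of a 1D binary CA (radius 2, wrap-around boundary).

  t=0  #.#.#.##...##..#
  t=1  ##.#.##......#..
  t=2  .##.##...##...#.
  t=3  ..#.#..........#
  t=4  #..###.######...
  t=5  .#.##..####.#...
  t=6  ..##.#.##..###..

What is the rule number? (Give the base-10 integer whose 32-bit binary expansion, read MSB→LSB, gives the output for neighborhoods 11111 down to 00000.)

2530275201

  [31] ##### => #  t=4,i=9
  [30] ####. => .  t=4,i=11
  [29] ###.# => .  t=4,i=5
  [28] ###.. => #  t=4,i=12
  [27] ##.## => .  t=2,i=3
  [26] ##.#. => #  t=0,i=1
  [25] ##..# => #  t=0,i=13
  [24] ##... => .  t=0,i=8
  [23] #.### => #  t=4,i=7
  [22] #.##. => #  t=0,i=6
  [21] #.#.# => .  t=0,i=2
  [20] #.#.. => #  t=3,i=4
  [19] #..## => .  t=0,i=14
  [18] #..#. => .  t=3,i=1
  [17] #...# => .  t=0,i=9
  [16] #.... => .  t=1,i=8
  [15] .#### => #  t=4,i=8
  [14] .###. => #  t=4,i=4
  [13] .##.# => #  t=0,i=0
  [12] .##.. => .  t=0,i=7
  [11] .#.## => #  t=0,i=5
  [10] .#.#. => #  t=0,i=3
  [9] .#..# => #  t=1,i=14
  [8] .#... => #  t=3,i=5
  [7] ..### => #  t=4,i=3
  [6] ..##. => .  t=0,i=11
  [5] ..#.# => .  t=3,i=2
  [4] ..#.. => .  t=1,i=13
  [3] ...## => .  t=0,i=10
  [2] ...#. => .  t=1,i=12
  [1] ....# => .  t=1,i=11
  [0] ..... => #  t=1,i=9
  bits 10010110110100001110111110000001 = 2530275201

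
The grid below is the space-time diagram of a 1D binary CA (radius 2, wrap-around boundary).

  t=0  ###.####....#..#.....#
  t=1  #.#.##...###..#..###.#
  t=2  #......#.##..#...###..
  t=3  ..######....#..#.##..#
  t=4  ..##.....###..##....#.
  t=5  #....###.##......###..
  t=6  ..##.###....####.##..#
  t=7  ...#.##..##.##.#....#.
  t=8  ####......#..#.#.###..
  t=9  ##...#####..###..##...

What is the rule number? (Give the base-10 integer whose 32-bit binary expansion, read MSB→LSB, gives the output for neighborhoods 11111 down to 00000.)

546825383

  #####|.  b31=0 t=3,i=4
  ####.|.  b30=0 t=0,i=1
  ###.#|#  b29=1 t=0,i=2
  ###..|.  b28=0 t=0,i=7
  ##.##|.  b27=0 t=0,i=3
  ##.#.|.  b26=0 t=1,i=1
  ##..#|.  b25=0 t=1,i=12
  ##...|.  b24=0 t=0,i=8
  #.###|#  b23=1 t=0,i=4
  #.##.|.  b22=0 t=1,i=4
  #.#.#|.  b21=0 t=1,i=2
  #.#..|#  b20=1 t=7,i=15
  #..##|.  b19=0 t=1,i=16
  #..#.|#  b18=1 t=0,i=14
  #...#|#  b17=1 t=1,i=7
  #....|#  b16=1 t=0,i=9
  .####|#  b15=1 t=0,i=0
  .###.|#  b14=1 t=1,i=10
  .##.#|#  b13=1 t=1,i=0
  .##..|.  b12=0 t=1,i=5
  .#.##|.  b11=0 t=1,i=3
  .#.#.|#  b10=1 t=8,i=14
  .#..#|.  b9=0 t=0,i=13
  .#...|.  b8=0 t=0,i=16
  ..###|#  b7=1 t=0,i=21
  ..##.|.  b6=0 t=4,i=2
  ..#.#|#  b5=1 t=2,i=7
  ..#..|.  b4=0 t=0,i=12
  ...##|.  b3=0 t=0,i=20
  ...#.|#  b2=1 t=0,i=11
  ....#|#  b1=1 t=0,i=10
  .....|#  b0=1 t=0,i=18
  bits 00100000100101111110010010100111 = 546825383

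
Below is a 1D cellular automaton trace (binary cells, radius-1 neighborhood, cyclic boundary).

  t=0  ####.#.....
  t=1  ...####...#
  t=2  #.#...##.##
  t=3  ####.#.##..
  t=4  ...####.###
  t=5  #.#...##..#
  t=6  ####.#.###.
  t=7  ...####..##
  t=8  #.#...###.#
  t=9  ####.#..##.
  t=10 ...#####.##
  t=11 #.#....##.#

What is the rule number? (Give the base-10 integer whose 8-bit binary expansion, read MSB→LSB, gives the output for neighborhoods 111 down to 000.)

  nb ###: next=.  (t=0,i=1, bit7=0)
  nb ##.: next=#  (t=0,i=3, bit6=1)
  nb #.#: next=#  (t=0,i=4, bit5=1)
  nb #..: next=#  (t=0,i=6, bit4=1)
  nb .##: next=.  (t=0,i=0, bit3=0)
  nb .#.: next=#  (t=0,i=5, bit2=1)
  nb ..#: next=#  (t=0,i=10, bit1=1)
  nb ...: next=.  (t=0,i=7, bit0=0)
  bits 01110110 = 118

118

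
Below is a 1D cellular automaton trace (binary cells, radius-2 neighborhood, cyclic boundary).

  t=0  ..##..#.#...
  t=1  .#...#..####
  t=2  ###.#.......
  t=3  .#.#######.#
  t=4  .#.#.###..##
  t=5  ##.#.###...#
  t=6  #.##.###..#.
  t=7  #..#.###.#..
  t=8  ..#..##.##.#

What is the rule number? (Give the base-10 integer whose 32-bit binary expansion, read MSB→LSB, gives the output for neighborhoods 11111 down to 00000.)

2494914829

  nb #####: next=#  (t=3,i=5, bit31=1)
  nb ####.: next=.  (t=1,i=10, bit30=0)
  nb ###.#: next=.  (t=1,i=11, bit29=0)
  nb ###..: next=#  (t=4,i=7, bit28=1)
  nb ##.##: next=.  (t=6,i=4, bit27=0)
  nb ##.#.: next=#  (t=1,i=0, bit26=1)
  nb ##..#: next=.  (t=0,i=4, bit25=0)
  nb ##...: next=.  (t=5,i=8, bit24=0)
  nb #.###: next=#  (t=3,i=3, bit23=1)
  nb #.##.: next=.  (t=6,i=2, bit22=0)
  nb #.#.#: next=#  (t=3,i=1, bit21=1)
  nb #.#..: next=#  (t=0,i=8, bit20=1)
  nb #..##: next=.  (t=1,i=7, bit19=0)
  nb #..#.: next=#  (t=0,i=5, bit18=1)
  nb #...#: next=.  (t=1,i=3, bit17=0)
  nb #....: next=#  (t=0,i=10, bit16=1)
  nb .####: next=.  (t=1,i=9, bit15=0)
  nb .###.: next=#  (t=2,i=1, bit14=1)
  nb .##.#: next=#  (t=4,i=11, bit13=1)
  nb .##..: next=.  (t=0,i=3, bit12=0)
  nb .#.##: next=.  (t=3,i=2, bit11=0)
  nb .#.#.: next=.  (t=0,i=7, bit10=0)
  nb .#..#: next=.  (t=1,i=6, bit9=0)
  nb .#...: next=#  (t=0,i=9, bit8=1)
  nb ..###: next=.  (t=1,i=8, bit7=0)
  nb ..##.: next=.  (t=0,i=2, bit6=0)
  nb ..#.#: next=.  (t=0,i=6, bit5=0)
  nb ..#..: next=.  (t=1,i=5, bit4=0)
  nb ...##: next=#  (t=0,i=1, bit3=1)
  nb ...#.: next=#  (t=1,i=4, bit2=1)
  nb ....#: next=.  (t=0,i=0, bit1=0)
  nb .....: next=#  (t=0,i=11, bit0=1)
  bits 10010100101101010110000100001101 = 2494914829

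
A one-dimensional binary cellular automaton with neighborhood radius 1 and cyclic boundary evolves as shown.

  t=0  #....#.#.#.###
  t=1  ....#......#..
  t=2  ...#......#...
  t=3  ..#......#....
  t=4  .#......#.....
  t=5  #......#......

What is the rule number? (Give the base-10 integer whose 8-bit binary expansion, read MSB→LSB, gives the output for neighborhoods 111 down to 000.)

10

  ### -> .   bit 7 = 0  t=0,i=12
  ##. -> .   bit 6 = 0  t=0,i=0
  #.# -> .   bit 5 = 0  t=0,i=6
  #.. -> .   bit 4 = 0  t=0,i=1
  .## -> #   bit 3 = 1  t=0,i=11
  .#. -> .   bit 2 = 0  t=0,i=5
  ..# -> #   bit 1 = 1  t=0,i=4
  ... -> .   bit 0 = 0  t=0,i=2
  bits 00001010 = 10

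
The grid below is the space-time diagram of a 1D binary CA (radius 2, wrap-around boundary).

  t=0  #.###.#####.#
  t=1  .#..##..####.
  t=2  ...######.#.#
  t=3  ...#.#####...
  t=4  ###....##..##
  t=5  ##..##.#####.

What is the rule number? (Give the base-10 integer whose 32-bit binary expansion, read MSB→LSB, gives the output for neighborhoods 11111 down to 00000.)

3993571527

  nb #####: next=#  (t=0,i=8, bit31=1)
  nb ####.: next=#  (t=0,i=9, bit30=1)
  nb ###.#: next=#  (t=0,i=4, bit29=1)
  nb ###..: next=.  (t=1,i=11, bit28=0)
  nb ##.##: next=#  (t=0,i=1, bit27=1)
  nb ##.#.: next=#  (t=2,i=9, bit26=1)
  nb ##..#: next=#  (t=1,i=6, bit25=1)
  nb ##...: next=.  (t=3,i=10, bit24=0)
  nb #.###: next=.  (t=0,i=2, bit23=0)
  nb #.##.: next=.  (t=0,i=12, bit22=0)
  nb #.#.#: next=.  (t=2,i=10, bit21=0)
  nb #.#..: next=.  (t=2,i=12, bit20=0)
  nb #..##: next=#  (t=1,i=3, bit19=1)
  nb #..#.: next=.  (t=1,i=0, bit18=0)
  nb #...#: next=.  (t=2,i=1, bit17=0)
  nb #....: next=#  (t=3,i=11, bit16=1)
  nb .####: next=.  (t=0,i=7, bit15=0)
  nb .###.: next=.  (t=0,i=3, bit14=0)
  nb .##.#: next=.  (t=0,i=0, bit13=0)
  nb .##..: next=#  (t=1,i=5, bit12=1)
  nb .#.##: next=.  (t=3,i=4, bit11=0)
  nb .#.#.: next=.  (t=2,i=11, bit10=0)
  nb .#..#: next=.  (t=1,i=2, bit9=0)
  nb .#...: next=.  (t=2,i=0, bit8=0)
  nb ..###: next=#  (t=1,i=8, bit7=1)
  nb ..##.: next=#  (t=1,i=4, bit6=1)
  nb ..#.#: next=.  (t=3,i=3, bit5=0)
  nb ..#..: next=.  (t=1,i=1, bit4=0)
  nb ...##: next=.  (t=2,i=2, bit3=0)
  nb ...#.: next=#  (t=3,i=2, bit2=1)
  nb ....#: next=#  (t=3,i=1, bit1=1)
  nb .....: next=#  (t=3,i=0, bit0=1)
  bits 11101110000010010001000011000111 = 3993571527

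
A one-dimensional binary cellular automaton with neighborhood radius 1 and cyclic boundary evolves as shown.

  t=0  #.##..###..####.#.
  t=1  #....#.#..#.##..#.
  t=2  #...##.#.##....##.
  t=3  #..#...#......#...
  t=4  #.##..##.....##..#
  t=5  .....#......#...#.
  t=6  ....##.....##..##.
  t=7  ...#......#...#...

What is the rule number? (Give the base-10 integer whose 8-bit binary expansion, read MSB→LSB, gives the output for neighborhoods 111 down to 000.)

134

  [7] ### => #  t=0,i=7
  [6] ##. => .  t=0,i=3
  [5] #.# => .  t=0,i=1
  [4] #.. => .  t=0,i=4
  [3] .## => .  t=0,i=2
  [2] .#. => #  t=0,i=0
  [1] ..# => #  t=0,i=5
  [0] ... => .  t=1,i=2
  bits 10000110 = 134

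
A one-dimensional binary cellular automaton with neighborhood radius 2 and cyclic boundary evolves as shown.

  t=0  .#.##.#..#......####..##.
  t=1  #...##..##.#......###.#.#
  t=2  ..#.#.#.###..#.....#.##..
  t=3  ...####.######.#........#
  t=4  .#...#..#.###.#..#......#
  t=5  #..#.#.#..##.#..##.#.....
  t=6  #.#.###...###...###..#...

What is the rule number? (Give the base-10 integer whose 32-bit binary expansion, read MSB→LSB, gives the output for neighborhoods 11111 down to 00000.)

  ##### -> #   bit 31 = 1  t=3,i=10
  ####. -> #   bit 30 = 1  t=0,i=18
  ###.# -> .   bit 29 = 0  t=1,i=20
  ###.. -> #   bit 28 = 1  t=0,i=19
  ##.## -> .   bit 27 = 0  t=3,i=7
  ##.#. -> #   bit 26 = 1  t=0,i=5
  ##..# -> #   bit 25 = 1  t=0,i=20
  ##... -> .   bit 24 = 0  t=1,i=1
  #.### -> #   bit 23 = 1  t=2,i=8
  #.##. -> .   bit 22 = 0  t=0,i=3
  #.#.# -> #   bit 21 = 1  t=1,i=22
  #.#.. -> .   bit 20 = 0  t=0,i=6
  #..## -> .   bit 19 = 0  t=0,i=21
  #..#. -> #   bit 18 = 1  t=0,i=0
  #...# -> #   bit 17 = 1  t=1,i=2
  #.... -> #   bit 16 = 1  t=0,i=11
  .#### -> .   bit 15 = 0  t=0,i=17
  .###. -> #   bit 14 = 1  t=1,i=19
  .##.# -> #   bit 13 = 1  t=0,i=4
  .##.. -> .   bit 12 = 0  t=0,i=23
  .#.## -> .   bit 11 = 0  t=0,i=2
  .#.#. -> #   bit 10 = 1  t=2,i=3
  .#..# -> .   bit 9 = 0  t=0,i=7
  .#... -> .   bit 8 = 0  t=0,i=10
  ..### -> .   bit 7 = 0  t=0,i=16
  ..##. -> #   bit 6 = 1  t=0,i=22
  ..#.# -> .   bit 5 = 0  t=0,i=1
  ..#.. -> #   bit 4 = 1  t=0,i=9
  ...## -> .   bit 3 = 0  t=0,i=15
  ...#. -> .   bit 2 = 0  t=2,i=1
  ....# -> .   bit 1 = 0  t=0,i=14
  ..... -> .   bit 0 = 0  t=0,i=12
  bits 11010110101001110110010001010000 = 3601294416

3601294416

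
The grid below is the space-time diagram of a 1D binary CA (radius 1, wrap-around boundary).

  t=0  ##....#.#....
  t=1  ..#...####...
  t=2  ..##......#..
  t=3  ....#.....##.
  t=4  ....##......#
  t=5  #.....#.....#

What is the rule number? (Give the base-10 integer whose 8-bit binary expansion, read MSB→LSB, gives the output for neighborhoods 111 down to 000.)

52

  ###|.  b7=0 t=1,i=7
  ##.|.  b6=0 t=0,i=1
  #.#|#  b5=1 t=0,i=7
  #..|#  b4=1 t=0,i=2
  .##|.  b3=0 t=0,i=0
  .#.|#  b2=1 t=0,i=6
  ..#|.  b1=0 t=0,i=5
  ...|.  b0=0 t=0,i=3
  bits 00110100 = 52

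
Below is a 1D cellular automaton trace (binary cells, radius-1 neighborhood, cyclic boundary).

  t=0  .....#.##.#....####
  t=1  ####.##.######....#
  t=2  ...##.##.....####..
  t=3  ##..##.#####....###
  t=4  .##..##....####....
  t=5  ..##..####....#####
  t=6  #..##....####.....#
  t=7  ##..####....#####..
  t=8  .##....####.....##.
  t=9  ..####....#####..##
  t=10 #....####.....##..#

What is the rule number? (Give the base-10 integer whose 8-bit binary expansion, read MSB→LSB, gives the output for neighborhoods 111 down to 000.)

117

  ### -> .   bit 7 = 0  t=0,i=16
  ##. -> #   bit 6 = 1  t=0,i=8
  #.# -> #   bit 5 = 1  t=0,i=6
  #.. -> #   bit 4 = 1  t=0,i=0
  .## -> .   bit 3 = 0  t=0,i=7
  .#. -> #   bit 2 = 1  t=0,i=5
  ..# -> .   bit 1 = 0  t=0,i=4
  ... -> #   bit 0 = 1  t=0,i=1
  bits 01110101 = 117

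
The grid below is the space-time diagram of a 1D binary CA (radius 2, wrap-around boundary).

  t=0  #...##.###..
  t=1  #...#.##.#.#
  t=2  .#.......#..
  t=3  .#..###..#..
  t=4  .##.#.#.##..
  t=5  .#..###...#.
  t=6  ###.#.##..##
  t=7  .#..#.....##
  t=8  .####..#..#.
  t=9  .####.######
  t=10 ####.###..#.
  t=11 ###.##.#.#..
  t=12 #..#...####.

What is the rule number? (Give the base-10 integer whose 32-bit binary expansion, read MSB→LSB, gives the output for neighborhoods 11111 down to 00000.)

  [31] ##### => .  t=6,i=0
  [30] ####. => #  t=6,i=1
  [29] ###.# => .  t=6,i=2
  [28] ###.. => #  t=0,i=9
  [27] ##.## => #  t=0,i=6
  [26] ##.#. => .  t=1,i=8
  [25] ##..# => .  t=0,i=10
  [24] ##... => #  t=1,i=1
  [23] #.### => #  t=0,i=7
  [22] #.##. => .  t=1,i=6
  [21] #.#.# => #  t=1,i=9
  [20] #.#.. => #  t=7,i=1
  [19] #..## => .  t=3,i=3
  [18] #..#. => #  t=0,i=11
  [17] #...# => .  t=0,i=2
  [16] #.... => .  t=2,i=3
  [15] .#### => #  t=6,i=11
  [14] .###. => .  t=0,i=8
  [13] .##.# => .  t=0,i=5
  [12] .##.. => .  t=1,i=0
  [11] .#.## => .  t=1,i=5
  [10] .#.#. => #  t=4,i=5
  [9] .#..# => #  t=3,i=2
  [8] .#... => .  t=0,i=1
  [7] ..### => #  t=3,i=4
  [6] ..##. => #  t=0,i=4
  [5] ..#.# => .  t=1,i=4
  [4] ..#.. => #  t=0,i=0
  [3] ...## => .  t=0,i=3
  [2] ...#. => .  t=1,i=3
  [1] ....# => .  t=2,i=7
  [0] ..... => #  t=2,i=4
  bits 01011001101101001000011011010001 = 1505003217

1505003217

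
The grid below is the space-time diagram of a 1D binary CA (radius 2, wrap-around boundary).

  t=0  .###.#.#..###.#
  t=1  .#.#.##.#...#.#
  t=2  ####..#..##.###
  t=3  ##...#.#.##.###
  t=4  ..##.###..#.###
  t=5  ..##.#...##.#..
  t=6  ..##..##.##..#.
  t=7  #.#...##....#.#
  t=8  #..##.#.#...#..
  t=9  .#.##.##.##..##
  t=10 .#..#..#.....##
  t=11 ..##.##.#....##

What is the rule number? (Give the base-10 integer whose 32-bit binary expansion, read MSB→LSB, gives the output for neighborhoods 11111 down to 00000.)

2712053600

  #####|#  b31=1 t=2,i=0
  ####.|.  b30=0 t=2,i=2
  ###.#|#  b29=1 t=0,i=3
  ###..|.  b28=0 t=2,i=3
  ##.##|.  b27=0 t=2,i=11
  ##.#.|.  b26=0 t=0,i=4
  ##..#|.  b25=0 t=2,i=4
  ##...|#  b24=1 t=3,i=2
  #.###|#  b23=1 t=0,i=1
  #.##.|.  b22=0 t=1,i=5
  #.#.#|#  b21=1 t=0,i=5
  #.#..|.  b20=0 t=0,i=7
  #..##|.  b19=0 t=0,i=9
  #..#.|#  b18=1 t=2,i=5
  #...#|#  b17=1 t=1,i=10
  #....|.  b16=0 t=5,i=14
  .####|#  b15=1 t=2,i=13
  .###.|.  b14=0 t=0,i=2
  .##.#|#  b13=1 t=1,i=6
  .##..|.  b12=0 t=6,i=3
  .#.##|.  b11=0 t=0,i=0
  .#.#.|#  b10=1 t=0,i=6
  .#..#|#  b9=1 t=0,i=8
  .#...|#  b8=1 t=1,i=9
  ..###|.  b7=0 t=0,i=10
  ..##.|#  b6=1 t=2,i=9
  ..#.#|#  b5=1 t=1,i=12
  ..#..|.  b4=0 t=2,i=6
  ...##|.  b3=0 t=5,i=1
  ...#.|.  b2=0 t=1,i=11
  ....#|.  b1=0 t=5,i=0
  .....|.  b0=0 t=10,i=10
  bits 10100001101001101010011101100000 = 2712053600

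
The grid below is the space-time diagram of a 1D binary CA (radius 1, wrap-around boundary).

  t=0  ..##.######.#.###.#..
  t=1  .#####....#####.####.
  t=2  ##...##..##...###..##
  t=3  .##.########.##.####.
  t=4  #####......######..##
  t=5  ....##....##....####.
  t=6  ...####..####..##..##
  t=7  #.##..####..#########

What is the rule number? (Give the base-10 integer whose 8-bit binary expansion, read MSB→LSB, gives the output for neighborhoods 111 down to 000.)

126

  ###|.  b7=0 t=0,i=6
  ##.|#  b6=1 t=0,i=3
  #.#|#  b5=1 t=0,i=4
  #..|#  b4=1 t=0,i=19
  .##|#  b3=1 t=0,i=2
  .#.|#  b2=1 t=0,i=12
  ..#|#  b1=1 t=0,i=1
  ...|.  b0=0 t=0,i=0
  bits 01111110 = 126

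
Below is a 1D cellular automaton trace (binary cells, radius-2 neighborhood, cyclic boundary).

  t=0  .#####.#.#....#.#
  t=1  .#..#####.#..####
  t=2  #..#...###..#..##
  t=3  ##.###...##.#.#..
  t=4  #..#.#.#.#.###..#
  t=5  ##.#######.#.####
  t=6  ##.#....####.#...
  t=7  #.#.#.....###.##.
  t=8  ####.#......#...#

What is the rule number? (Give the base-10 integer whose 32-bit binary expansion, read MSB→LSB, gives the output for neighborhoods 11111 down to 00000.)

1990858100

  nb #####: next=.  (t=0,i=3, bit31=0)
  nb ####.: next=#  (t=0,i=4, bit30=1)
  nb ###.#: next=#  (t=0,i=5, bit29=1)
  nb ###..: next=#  (t=2,i=0, bit28=1)
  nb ##.##: next=.  (t=3,i=2, bit27=0)
  nb ##.#.: next=#  (t=0,i=6, bit26=1)
  nb ##..#: next=#  (t=2,i=1, bit25=1)
  nb ##...: next=.  (t=3,i=6, bit24=0)
  nb #.###: next=#  (t=0,i=1, bit23=1)
  nb #.##.: next=.  (t=7,i=14, bit22=0)
  nb #.#.#: next=#  (t=0,i=7, bit21=1)
  nb #.#..: next=.  (t=0,i=9, bit20=0)
  nb #..##: next=#  (t=1,i=3, bit19=1)
  nb #..#.: next=.  (t=2,i=2, bit18=0)
  nb #...#: next=#  (t=2,i=5, bit17=1)
  nb #....: next=.  (t=0,i=11, bit16=0)
  nb .####: next=.  (t=0,i=2, bit15=0)
  nb .###.: next=.  (t=2,i=8, bit14=0)
  nb .##.#: next=.  (t=3,i=1, bit13=0)
  nb .##..: next=#  (t=4,i=0, bit12=1)
  nb .#.##: next=.  (t=0,i=0, bit11=0)
  nb .#.#.: next=#  (t=0,i=8, bit10=1)
  nb .#..#: next=.  (t=1,i=2, bit9=0)
  nb .#...: next=#  (t=0,i=10, bit8=1)
  nb ..###: next=.  (t=1,i=4, bit7=0)
  nb ..##.: next=#  (t=3,i=0, bit6=1)
  nb ..#.#: next=#  (t=0,i=14, bit5=1)
  nb ..#..: next=#  (t=2,i=3, bit4=1)
  nb ...##: next=.  (t=2,i=6, bit3=0)
  nb ...#.: next=#  (t=0,i=13, bit2=1)
  nb ....#: next=.  (t=0,i=12, bit1=0)
  nb .....: next=.  (t=7,i=7, bit0=0)
  bits 01110110101010100001010101110100 = 1990858100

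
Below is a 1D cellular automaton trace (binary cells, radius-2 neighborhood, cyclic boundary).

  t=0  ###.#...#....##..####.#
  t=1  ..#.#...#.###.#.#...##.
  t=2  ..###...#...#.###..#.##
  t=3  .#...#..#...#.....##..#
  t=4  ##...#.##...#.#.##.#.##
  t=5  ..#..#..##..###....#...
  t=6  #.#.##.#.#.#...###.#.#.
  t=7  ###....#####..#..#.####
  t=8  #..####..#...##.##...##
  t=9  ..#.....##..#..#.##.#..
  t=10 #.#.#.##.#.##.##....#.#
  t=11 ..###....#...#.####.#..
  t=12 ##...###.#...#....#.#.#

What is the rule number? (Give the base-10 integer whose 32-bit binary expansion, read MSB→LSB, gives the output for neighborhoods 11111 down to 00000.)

2839352378

  #####|#  b31=1 t=7,i=0
  ####.|.  b30=0 t=0,i=1
  ###.#|#  b29=1 t=0,i=2
  ###..|.  b28=0 t=2,i=4
  ##.##|#  b27=1 t=0,i=21
  ##.#.|.  b26=0 t=0,i=3
  ##..#|.  b25=0 t=0,i=15
  ##...|#  b24=1 t=1,i=22
  #.###|.  b23=0 t=0,i=22
  #.##.|.  b22=0 t=2,i=21
  #.#.#|#  b21=1 t=1,i=14
  #.#..|#  b20=1 t=0,i=4
  #..##|#  b19=1 t=0,i=16
  #..#.|#  b18=1 t=2,i=18
  #...#|.  b17=0 t=0,i=6
  #....|#  b16=1 t=0,i=10
  .####|.  b15=0 t=0,i=0
  .###.|.  b14=0 t=1,i=11
  .##.#|.  b13=0 t=4,i=17
  .##..|#  b12=1 t=0,i=14
  .#.##|.  b11=0 t=1,i=9
  .#.#.|#  b10=1 t=1,i=3
  .#..#|.  b9=0 t=3,i=6
  .#...|.  b8=0 t=0,i=5
  ..###|.  b7=0 t=0,i=17
  ..##.|.  b6=0 t=0,i=13
  ..#.#|#  b5=1 t=1,i=2
  ..#..|#  b4=1 t=0,i=8
  ...##|#  b3=1 t=0,i=12
  ...#.|.  b2=0 t=0,i=7
  ....#|#  b1=1 t=0,i=11
  .....|.  b0=0 t=3,i=15
  bits 10101001001111010001010000111010 = 2839352378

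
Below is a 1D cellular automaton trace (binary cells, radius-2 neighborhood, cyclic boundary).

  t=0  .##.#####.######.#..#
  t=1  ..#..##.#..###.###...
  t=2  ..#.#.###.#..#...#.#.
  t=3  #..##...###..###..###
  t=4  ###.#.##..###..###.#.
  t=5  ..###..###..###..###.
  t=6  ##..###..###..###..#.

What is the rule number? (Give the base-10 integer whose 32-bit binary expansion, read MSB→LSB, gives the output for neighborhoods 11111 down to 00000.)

  nb #####: next=#  (t=0,i=6, bit31=1)
  nb ####.: next=.  (t=0,i=7, bit30=0)
  nb ###.#: next=#  (t=0,i=8, bit29=1)
  nb ###..: next=#  (t=1,i=17, bit28=1)
  nb ##.##: next=.  (t=0,i=3, bit27=0)
  nb ##.#.: next=#  (t=0,i=16, bit26=1)
  nb ##..#: next=#  (t=3,i=1, bit25=1)
  nb ##...: next=.  (t=1,i=18, bit24=0)
  nb #.###: next=.  (t=0,i=4, bit23=0)
  nb #.##.: next=.  (t=0,i=1, bit22=0)
  nb #.#.#: next=#  (t=2,i=4, bit21=1)
  nb #.#..: next=#  (t=0,i=17, bit20=1)
  nb #..##: next=#  (t=1,i=4, bit19=1)
  nb #..#.: next=.  (t=0,i=19, bit18=0)
  nb #...#: next=#  (t=2,i=0, bit17=1)
  nb #....: next=#  (t=1,i=19, bit16=1)
  nb .####: next=#  (t=0,i=5, bit15=1)
  nb .###.: next=.  (t=1,i=12, bit14=0)
  nb .##.#: next=#  (t=0,i=2, bit13=1)
  nb .##..: next=#  (t=3,i=4, bit12=1)
  nb .#.##: next=.  (t=0,i=0, bit11=0)
  nb .#.#.: next=#  (t=2,i=3, bit10=1)
  nb .#..#: next=.  (t=0,i=18, bit9=0)
  nb .#...: next=#  (t=2,i=14, bit8=1)
  nb ..###: next=.  (t=1,i=11, bit7=0)
  nb ..##.: next=.  (t=1,i=5, bit6=0)
  nb ..#.#: next=.  (t=0,i=20, bit5=0)
  nb ..#..: next=#  (t=1,i=2, bit4=1)
  nb ...##: next=#  (t=3,i=7, bit3=1)
  nb ...#.: next=.  (t=1,i=1, bit2=0)
  nb ....#: next=.  (t=1,i=0, bit1=0)
  nb .....: next=.  (t=1,i=20, bit0=0)
  bits 10110110001110111011010100011000 = 3057366296

3057366296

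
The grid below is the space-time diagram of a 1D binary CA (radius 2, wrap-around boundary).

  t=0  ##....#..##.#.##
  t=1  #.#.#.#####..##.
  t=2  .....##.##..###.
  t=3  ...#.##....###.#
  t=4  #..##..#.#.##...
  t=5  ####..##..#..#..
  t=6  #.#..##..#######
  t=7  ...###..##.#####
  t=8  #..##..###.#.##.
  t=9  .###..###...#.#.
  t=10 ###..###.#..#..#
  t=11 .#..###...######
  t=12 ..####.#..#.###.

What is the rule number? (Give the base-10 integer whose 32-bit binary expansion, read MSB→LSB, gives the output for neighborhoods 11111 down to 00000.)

3247205362

  #####|#  b31=1 t=1,i=8
  ####.|#  b30=1 t=0,i=0
  ###.#|.  b29=0 t=3,i=13
  ###..|.  b28=0 t=0,i=1
  ##.##|.  b27=0 t=2,i=7
  ##.#.|.  b26=0 t=0,i=11
  ##..#|.  b25=0 t=1,i=11
  ##...|#  b24=1 t=0,i=2
  #.###|#  b23=1 t=0,i=14
  #.##.|.  b22=0 t=2,i=8
  #.#.#|.  b21=0 t=0,i=12
  #.#..|.  b20=0 t=3,i=15
  #..##|#  b19=1 t=0,i=8
  #..#.|#  b18=1 t=4,i=6
  #...#|.  b17=0 t=3,i=1
  #....|.  b16=0 t=0,i=3
  .####|.  b15=0 t=0,i=15
  .###.|#  b14=1 t=2,i=13
  .##.#|#  b13=1 t=0,i=10
  .##..|.  b12=0 t=2,i=9
  .#.##|#  b11=1 t=0,i=13
  .#.#.|.  b10=0 t=1,i=1
  .#..#|#  b9=1 t=0,i=7
  .#...|#  b8=1 t=3,i=0
  ..###|#  b7=1 t=2,i=12
  ..##.|#  b6=1 t=0,i=9
  ..#.#|#  b5=1 t=3,i=3
  ..#..|#  b4=1 t=0,i=6
  ...##|.  b3=0 t=2,i=4
  ...#.|.  b2=0 t=0,i=5
  ....#|#  b1=1 t=0,i=4
  .....|.  b0=0 t=2,i=1
  bits 11000001100011000110101111110010 = 3247205362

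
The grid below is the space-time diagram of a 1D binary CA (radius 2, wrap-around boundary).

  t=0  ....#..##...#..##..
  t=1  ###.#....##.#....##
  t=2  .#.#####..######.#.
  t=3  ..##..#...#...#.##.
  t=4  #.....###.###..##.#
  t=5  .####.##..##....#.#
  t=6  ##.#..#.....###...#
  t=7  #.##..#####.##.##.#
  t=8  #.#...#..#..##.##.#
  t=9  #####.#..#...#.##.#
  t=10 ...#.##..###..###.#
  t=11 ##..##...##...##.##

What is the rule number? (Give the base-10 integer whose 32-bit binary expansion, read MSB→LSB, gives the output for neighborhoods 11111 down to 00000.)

  nb #####: next=.  (t=1,i=0, bit31=0)
  nb ####.: next=#  (t=1,i=1, bit30=1)
  nb ###.#: next=.  (t=1,i=2, bit29=0)
  nb ###..: next=.  (t=2,i=7, bit28=0)
  nb ##.##: next=.  (t=4,i=9, bit27=0)
  nb ##.#.: next=#  (t=1,i=3, bit26=1)
  nb ##..#: next=.  (t=2,i=8, bit25=0)
  nb ##...: next=#  (t=0,i=9, bit24=1)
  nb #.###: next=#  (t=2,i=3, bit23=1)
  nb #.##.: next=#  (t=3,i=16, bit22=1)
  nb #.#.#: next=#  (t=5,i=18, bit21=1)
  nb #.#..: next=#  (t=1,i=4, bit20=1)
  nb #..##: next=.  (t=0,i=6, bit19=0)
  nb #..#.: next=.  (t=2,i=0, bit18=0)
  nb #...#: next=#  (t=0,i=10, bit17=1)
  nb #....: next=#  (t=0,i=18, bit16=1)
  nb .####: next=.  (t=1,i=18, bit15=0)
  nb .###.: next=#  (t=4,i=7, bit14=1)
  nb .##.#: next=#  (t=1,i=10, bit13=1)
  nb .##..: next=.  (t=0,i=8, bit12=0)
  nb .#.##: next=#  (t=2,i=2, bit11=1)
  nb .#.#.: next=.  (t=5,i=17, bit10=0)
  nb .#..#: next=.  (t=0,i=5, bit9=0)
  nb .#...: next=#  (t=1,i=5, bit8=1)
  nb ..###: next=#  (t=1,i=17, bit7=1)
  nb ..##.: next=.  (t=0,i=7, bit6=0)
  nb ..#.#: next=.  (t=2,i=1, bit5=0)
  nb ..#..: next=#  (t=0,i=4, bit4=1)
  nb ...##: next=.  (t=1,i=8, bit3=0)
  nb ...#.: next=.  (t=0,i=3, bit2=0)
  nb ....#: next=#  (t=0,i=2, bit1=1)
  nb .....: next=#  (t=0,i=0, bit0=1)
  bits 01000101111100110110100110010011 = 1173580179

1173580179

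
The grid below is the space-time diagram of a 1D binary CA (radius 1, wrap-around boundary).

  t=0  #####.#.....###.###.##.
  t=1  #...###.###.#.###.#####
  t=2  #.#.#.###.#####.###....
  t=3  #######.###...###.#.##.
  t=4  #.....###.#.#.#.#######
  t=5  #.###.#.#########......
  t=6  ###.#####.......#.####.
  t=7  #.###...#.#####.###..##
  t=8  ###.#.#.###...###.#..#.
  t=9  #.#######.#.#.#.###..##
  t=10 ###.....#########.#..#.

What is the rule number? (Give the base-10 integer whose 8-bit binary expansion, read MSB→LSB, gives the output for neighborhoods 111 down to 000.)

109

  ### -> .   bit 7 = 0  t=0,i=1
  ##. -> #   bit 6 = 1  t=0,i=4
  #.# -> #   bit 5 = 1  t=0,i=5
  #.. -> .   bit 4 = 0  t=0,i=7
  .## -> #   bit 3 = 1  t=0,i=0
  .#. -> #   bit 2 = 1  t=0,i=6
  ..# -> .   bit 1 = 0  t=0,i=11
  ... -> #   bit 0 = 1  t=0,i=8
  bits 01101101 = 109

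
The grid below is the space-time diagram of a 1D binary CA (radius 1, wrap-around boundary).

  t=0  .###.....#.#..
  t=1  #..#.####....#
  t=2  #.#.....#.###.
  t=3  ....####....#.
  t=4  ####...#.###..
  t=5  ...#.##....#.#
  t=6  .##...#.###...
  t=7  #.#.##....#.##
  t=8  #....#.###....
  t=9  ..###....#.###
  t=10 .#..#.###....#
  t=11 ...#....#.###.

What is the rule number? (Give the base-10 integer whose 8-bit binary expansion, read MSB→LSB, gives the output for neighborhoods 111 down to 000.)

  ### -> .   bit 7 = 0  t=0,i=2
  ##. -> #   bit 6 = 1  t=0,i=3
  #.# -> .   bit 5 = 0  t=0,i=10
  #.. -> .   bit 4 = 0  t=0,i=4
  .## -> .   bit 3 = 0  t=0,i=1
  .#. -> .   bit 2 = 0  t=0,i=9
  ..# -> #   bit 1 = 1  t=0,i=0
  ... -> #   bit 0 = 1  t=0,i=5
  bits 01000011 = 67

67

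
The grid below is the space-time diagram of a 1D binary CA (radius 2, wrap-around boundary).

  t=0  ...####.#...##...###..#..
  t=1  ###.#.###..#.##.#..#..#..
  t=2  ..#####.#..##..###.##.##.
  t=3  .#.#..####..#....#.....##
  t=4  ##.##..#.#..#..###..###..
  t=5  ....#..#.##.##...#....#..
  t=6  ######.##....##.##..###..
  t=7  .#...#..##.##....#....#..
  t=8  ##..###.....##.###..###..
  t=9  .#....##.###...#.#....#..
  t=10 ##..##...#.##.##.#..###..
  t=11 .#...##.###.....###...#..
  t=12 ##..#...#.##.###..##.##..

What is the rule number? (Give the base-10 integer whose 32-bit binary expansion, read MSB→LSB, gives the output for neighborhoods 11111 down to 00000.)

900766271

  #####|.  b31=0 t=2,i=4
  ####.|.  b30=0 t=0,i=5
  ###.#|#  b29=1 t=0,i=6
  ###..|#  b28=1 t=0,i=19
  ##.##|.  b27=0 t=2,i=18
  ##.#.|#  b26=1 t=0,i=7
  ##..#|.  b25=0 t=0,i=20
  ##...|#  b24=1 t=0,i=14
  #.###|#  b23=1 t=1,i=6
  #.##.|.  b22=0 t=1,i=13
  #.#.#|#  b21=1 t=1,i=4
  #.#..|#  b20=1 t=0,i=8
  #..##|.  b19=0 t=1,i=24
  #..#.|.  b18=0 t=0,i=21
  #...#|.  b17=0 t=0,i=10
  #....|.  b16=0 t=0,i=24
  .####|#  b15=1 t=0,i=4
  .###.|.  b14=0 t=0,i=18
  .##.#|.  b13=0 t=1,i=14
  .##..|#  b12=1 t=0,i=13
  .#.##|#  b11=1 t=1,i=5
  .#.#.|.  b10=0 t=3,i=2
  .#..#|#  b9=1 t=1,i=17
  .#...|.  b8=0 t=0,i=9
  ..###|.  b7=0 t=0,i=3
  ..##.|.  b6=0 t=0,i=12
  ..#.#|#  b5=1 t=1,i=11
  ..#..|#  b4=1 t=0,i=22
  ...##|#  b3=1 t=0,i=2
  ...#.|#  b2=1 t=3,i=16
  ....#|#  b1=1 t=0,i=1
  .....|#  b0=1 t=0,i=0
  bits 00110101101100001001101000111111 = 900766271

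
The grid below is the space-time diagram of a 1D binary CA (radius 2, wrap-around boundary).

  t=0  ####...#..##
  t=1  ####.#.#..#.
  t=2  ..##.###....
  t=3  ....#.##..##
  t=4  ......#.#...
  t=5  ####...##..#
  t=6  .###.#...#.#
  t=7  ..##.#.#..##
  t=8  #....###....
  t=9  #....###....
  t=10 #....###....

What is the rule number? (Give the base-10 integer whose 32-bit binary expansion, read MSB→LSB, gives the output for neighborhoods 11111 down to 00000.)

  nb #####: next=#  (t=0,i=0, bit31=1)
  nb ####.: next=#  (t=0,i=2, bit30=1)
  nb ###.#: next=#  (t=1,i=3, bit29=1)
  nb ###..: next=#  (t=0,i=3, bit28=1)
  nb ##.##: next=#  (t=2,i=4, bit27=1)
  nb ##.#.: next=.  (t=1,i=4, bit26=0)
  nb ##..#: next=#  (t=3,i=8, bit25=1)
  nb ##...: next=.  (t=0,i=4, bit24=0)
  nb #.###: next=.  (t=1,i=0, bit23=0)
  nb #.##.: next=#  (t=3,i=6, bit22=1)
  nb #.#.#: next=#  (t=1,i=5, bit21=1)
  nb #.#..: next=#  (t=1,i=7, bit20=1)
  nb #..##: next=.  (t=0,i=9, bit19=0)
  nb #..#.: next=.  (t=1,i=9, bit18=0)
  nb #...#: next=#  (t=0,i=5, bit17=1)
  nb #....: next=.  (t=2,i=9, bit16=0)
  nb .####: next=.  (t=0,i=11, bit15=0)
  nb .###.: next=#  (t=2,i=6, bit14=1)
  nb .##.#: next=.  (t=2,i=3, bit13=0)
  nb .##..: next=.  (t=3,i=7, bit12=0)
  nb .#.##: next=.  (t=1,i=11, bit11=0)
  nb .#.#.: next=#  (t=1,i=6, bit10=1)
  nb .#..#: next=.  (t=0,i=8, bit9=0)
  nb .#...: next=.  (t=4,i=9, bit8=0)
  nb ..###: next=#  (t=0,i=10, bit7=1)
  nb ..##.: next=.  (t=2,i=2, bit6=0)
  nb ..#.#: next=.  (t=1,i=10, bit5=0)
  nb ..#..: next=#  (t=0,i=7, bit4=1)
  nb ...##: next=.  (t=2,i=1, bit3=0)
  nb ...#.: next=.  (t=0,i=6, bit2=0)
  nb ....#: next=.  (t=2,i=0, bit1=0)
  nb .....: next=#  (t=2,i=10, bit0=1)
  bits 11111010011100100100010010010001 = 4201792657

4201792657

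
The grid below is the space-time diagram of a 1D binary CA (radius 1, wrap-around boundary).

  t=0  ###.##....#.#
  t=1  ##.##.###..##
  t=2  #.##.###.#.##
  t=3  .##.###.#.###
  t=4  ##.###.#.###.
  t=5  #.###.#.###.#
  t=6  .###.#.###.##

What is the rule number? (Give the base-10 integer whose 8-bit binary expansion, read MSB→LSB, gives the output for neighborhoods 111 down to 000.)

  ###|#  b7=1 t=0,i=0
  ##.|.  b6=0 t=0,i=2
  #.#|#  b5=1 t=0,i=3
  #..|#  b4=1 t=0,i=6
  .##|#  b3=1 t=0,i=4
  .#.|.  b2=0 t=0,i=10
  ..#|.  b1=0 t=0,i=9
  ...|#  b0=1 t=0,i=7
  bits 10111001 = 185

185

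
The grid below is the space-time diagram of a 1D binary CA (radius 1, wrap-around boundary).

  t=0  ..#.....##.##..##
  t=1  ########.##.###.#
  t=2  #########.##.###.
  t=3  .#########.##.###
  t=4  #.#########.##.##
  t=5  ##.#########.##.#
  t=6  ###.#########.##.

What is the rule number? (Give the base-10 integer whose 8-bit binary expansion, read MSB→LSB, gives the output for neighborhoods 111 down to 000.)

  ###|#  b7=1 t=1,i=0
  ##.|#  b6=1 t=0,i=9
  #.#|#  b5=1 t=0,i=10
  #..|#  b4=1 t=0,i=0
  .##|.  b3=0 t=0,i=8
  .#.|#  b2=1 t=0,i=2
  ..#|#  b1=1 t=0,i=1
  ...|#  b0=1 t=0,i=4
  bits 11110111 = 247

247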